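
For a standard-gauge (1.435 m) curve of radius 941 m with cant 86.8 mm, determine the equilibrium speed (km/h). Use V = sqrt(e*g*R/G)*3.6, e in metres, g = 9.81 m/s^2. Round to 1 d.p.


Convert cant: e = 86.8 mm = 0.0868 m
V_ms = sqrt(0.0868 * 9.81 * 941 / 1.435)
V_ms = sqrt(558.375629) = 23.63 m/s
V = 23.63 * 3.6 = 85.1 km/h

85.1


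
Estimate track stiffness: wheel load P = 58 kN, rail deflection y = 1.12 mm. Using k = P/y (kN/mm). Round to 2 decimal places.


Track stiffness k = P / y
k = 58 / 1.12
k = 51.79 kN/mm

51.79


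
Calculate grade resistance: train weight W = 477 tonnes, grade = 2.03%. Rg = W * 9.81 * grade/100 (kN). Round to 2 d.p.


Rg = W * 9.81 * grade / 100
Rg = 477 * 9.81 * 2.03 / 100
Rg = 4679.37 * 0.0203
Rg = 94.99 kN

94.99


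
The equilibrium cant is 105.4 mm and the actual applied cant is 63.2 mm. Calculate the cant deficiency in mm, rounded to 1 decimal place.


Cant deficiency = equilibrium cant - actual cant
CD = 105.4 - 63.2
CD = 42.2 mm

42.2


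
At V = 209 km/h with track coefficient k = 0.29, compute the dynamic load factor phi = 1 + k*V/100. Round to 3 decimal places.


phi = 1 + k * V / 100
phi = 1 + 0.29 * 209 / 100
phi = 1 + 0.6061
phi = 1.606

1.606


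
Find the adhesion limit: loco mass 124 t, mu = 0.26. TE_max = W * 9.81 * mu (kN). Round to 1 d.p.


TE_max = W * g * mu
TE_max = 124 * 9.81 * 0.26
TE_max = 1216.44 * 0.26
TE_max = 316.3 kN

316.3


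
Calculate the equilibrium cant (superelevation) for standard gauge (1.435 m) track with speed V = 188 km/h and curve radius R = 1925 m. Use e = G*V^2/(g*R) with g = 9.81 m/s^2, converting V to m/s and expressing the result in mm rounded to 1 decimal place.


Convert speed: V = 188 / 3.6 = 52.2222 m/s
Apply formula: e = 1.435 * 52.2222^2 / (9.81 * 1925)
e = 1.435 * 2727.1605 / 18884.25
e = 0.207235 m = 207.2 mm

207.2


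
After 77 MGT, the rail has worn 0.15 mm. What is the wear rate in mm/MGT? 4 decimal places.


Wear rate = total wear / cumulative tonnage
Rate = 0.15 / 77
Rate = 0.0019 mm/MGT

0.0019


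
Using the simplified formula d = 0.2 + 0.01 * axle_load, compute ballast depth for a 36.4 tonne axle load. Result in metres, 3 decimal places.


d = 0.2 + 0.01 * 36.4
d = 0.2 + 0.364
d = 0.564 m

0.564


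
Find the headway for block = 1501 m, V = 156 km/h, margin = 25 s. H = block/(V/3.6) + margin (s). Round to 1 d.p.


V = 156 / 3.6 = 43.3333 m/s
Block traversal time = 1501 / 43.3333 = 34.6385 s
Headway = 34.6385 + 25
Headway = 59.6 s

59.6


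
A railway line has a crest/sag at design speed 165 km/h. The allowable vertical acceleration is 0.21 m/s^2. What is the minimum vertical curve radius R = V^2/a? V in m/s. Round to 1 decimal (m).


Convert speed: V = 165 / 3.6 = 45.8333 m/s
V^2 = 2100.6944 m^2/s^2
R_v = 2100.6944 / 0.21
R_v = 10003.3 m

10003.3


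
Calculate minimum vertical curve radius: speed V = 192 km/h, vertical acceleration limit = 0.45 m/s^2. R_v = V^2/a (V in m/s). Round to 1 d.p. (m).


Convert speed: V = 192 / 3.6 = 53.3333 m/s
V^2 = 2844.4444 m^2/s^2
R_v = 2844.4444 / 0.45
R_v = 6321.0 m

6321.0


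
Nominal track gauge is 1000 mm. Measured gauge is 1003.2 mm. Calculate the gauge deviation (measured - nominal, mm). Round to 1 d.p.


Deviation = measured - nominal
Deviation = 1003.2 - 1000
Deviation = 3.2 mm

3.2


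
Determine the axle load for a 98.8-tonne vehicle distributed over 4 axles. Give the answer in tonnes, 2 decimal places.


Load per axle = total weight / number of axles
Load = 98.8 / 4
Load = 24.70 tonnes

24.70


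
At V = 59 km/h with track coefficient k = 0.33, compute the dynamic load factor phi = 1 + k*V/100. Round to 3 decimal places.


phi = 1 + k * V / 100
phi = 1 + 0.33 * 59 / 100
phi = 1 + 0.1947
phi = 1.195

1.195


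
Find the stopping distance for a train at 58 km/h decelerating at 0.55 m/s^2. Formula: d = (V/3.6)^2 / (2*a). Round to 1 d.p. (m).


Convert speed: V = 58 / 3.6 = 16.1111 m/s
V^2 = 259.5679
d = 259.5679 / (2 * 0.55)
d = 259.5679 / 1.1
d = 236.0 m

236.0


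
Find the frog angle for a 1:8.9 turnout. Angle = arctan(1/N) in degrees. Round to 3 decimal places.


1/N = 1/8.9 = 0.11236
angle = arctan(0.11236) = 0.11189 rad
angle = 0.11189 * 180/pi = 6.411 degrees

6.411


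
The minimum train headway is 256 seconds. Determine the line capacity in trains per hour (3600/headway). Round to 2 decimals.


Capacity = 3600 / headway
Capacity = 3600 / 256
Capacity = 14.06 trains/hour

14.06


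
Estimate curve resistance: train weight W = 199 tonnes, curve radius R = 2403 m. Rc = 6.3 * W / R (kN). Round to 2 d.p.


Rc = 6.3 * W / R
Rc = 6.3 * 199 / 2403
Rc = 1253.7 / 2403
Rc = 0.52 kN

0.52


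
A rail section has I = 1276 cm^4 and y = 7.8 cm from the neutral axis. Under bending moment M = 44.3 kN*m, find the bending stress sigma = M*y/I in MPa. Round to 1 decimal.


Convert units:
M = 44.3 kN*m = 44300000 N*mm
y = 7.8 cm = 78 mm
I = 1276 cm^4 = 12760000 mm^4
sigma = 44300000 * 78 / 12760000
sigma = 270.8 MPa

270.8


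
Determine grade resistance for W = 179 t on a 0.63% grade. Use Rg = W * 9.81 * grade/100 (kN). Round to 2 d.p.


Rg = W * 9.81 * grade / 100
Rg = 179 * 9.81 * 0.63 / 100
Rg = 1755.99 * 0.0063
Rg = 11.06 kN

11.06


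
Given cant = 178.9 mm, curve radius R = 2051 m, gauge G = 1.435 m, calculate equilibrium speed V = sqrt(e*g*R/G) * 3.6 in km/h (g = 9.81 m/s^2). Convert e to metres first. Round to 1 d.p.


Convert cant: e = 178.9 mm = 0.1789 m
V_ms = sqrt(0.1789 * 9.81 * 2051 / 1.435)
V_ms = sqrt(2508.378717) = 50.0837 m/s
V = 50.0837 * 3.6 = 180.3 km/h

180.3


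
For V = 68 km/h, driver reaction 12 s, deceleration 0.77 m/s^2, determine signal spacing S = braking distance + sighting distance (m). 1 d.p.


V = 68 / 3.6 = 18.8889 m/s
Braking distance = 18.8889^2 / (2*0.77) = 231.6819 m
Sighting distance = 18.8889 * 12 = 226.6667 m
S = 231.6819 + 226.6667 = 458.3 m

458.3


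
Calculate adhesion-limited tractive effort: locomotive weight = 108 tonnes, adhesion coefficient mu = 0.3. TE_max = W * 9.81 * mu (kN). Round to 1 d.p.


TE_max = W * g * mu
TE_max = 108 * 9.81 * 0.3
TE_max = 1059.48 * 0.3
TE_max = 317.8 kN

317.8


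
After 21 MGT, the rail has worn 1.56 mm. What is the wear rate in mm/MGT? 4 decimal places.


Wear rate = total wear / cumulative tonnage
Rate = 1.56 / 21
Rate = 0.0743 mm/MGT

0.0743


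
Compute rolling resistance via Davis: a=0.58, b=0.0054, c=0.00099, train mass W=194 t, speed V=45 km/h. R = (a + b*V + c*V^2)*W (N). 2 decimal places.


b*V = 0.0054 * 45 = 0.243
c*V^2 = 0.00099 * 2025 = 2.00475
R_per_t = 0.58 + 0.243 + 2.00475 = 2.82775 N/t
R_total = 2.82775 * 194 = 548.58 N

548.58


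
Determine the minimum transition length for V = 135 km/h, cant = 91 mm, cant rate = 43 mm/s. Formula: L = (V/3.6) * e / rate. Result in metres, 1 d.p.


Convert speed: V = 135 / 3.6 = 37.5 m/s
L = 37.5 * 91 / 43
L = 3412.5 / 43
L = 79.4 m

79.4


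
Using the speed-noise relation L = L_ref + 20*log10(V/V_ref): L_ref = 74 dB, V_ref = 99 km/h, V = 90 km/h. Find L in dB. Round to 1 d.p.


V/V_ref = 90 / 99 = 0.909091
log10(0.909091) = -0.041393
20 * -0.041393 = -0.8279
L = 74 + -0.8279 = 73.2 dB

73.2


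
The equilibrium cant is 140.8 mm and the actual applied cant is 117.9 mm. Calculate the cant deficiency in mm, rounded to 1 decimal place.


Cant deficiency = equilibrium cant - actual cant
CD = 140.8 - 117.9
CD = 22.9 mm

22.9


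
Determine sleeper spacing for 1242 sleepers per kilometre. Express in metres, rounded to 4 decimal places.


Spacing = 1000 m / number of sleepers
Spacing = 1000 / 1242
Spacing = 0.8052 m

0.8052


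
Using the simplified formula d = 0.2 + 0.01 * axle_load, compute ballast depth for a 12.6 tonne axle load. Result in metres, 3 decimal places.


d = 0.2 + 0.01 * 12.6
d = 0.2 + 0.126
d = 0.326 m

0.326


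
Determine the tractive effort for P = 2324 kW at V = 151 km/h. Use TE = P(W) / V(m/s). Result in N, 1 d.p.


Convert: P = 2324 kW = 2324000 W
V = 151 / 3.6 = 41.9444 m/s
TE = 2324000 / 41.9444
TE = 55406.6 N

55406.6


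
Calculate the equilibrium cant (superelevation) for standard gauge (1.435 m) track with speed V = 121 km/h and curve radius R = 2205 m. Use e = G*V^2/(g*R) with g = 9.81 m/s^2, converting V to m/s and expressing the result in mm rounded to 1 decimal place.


Convert speed: V = 121 / 3.6 = 33.6111 m/s
Apply formula: e = 1.435 * 33.6111^2 / (9.81 * 2205)
e = 1.435 * 1129.7068 / 21631.05
e = 0.074945 m = 74.9 mm

74.9


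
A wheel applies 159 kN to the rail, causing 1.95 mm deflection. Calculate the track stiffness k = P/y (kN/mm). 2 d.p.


Track stiffness k = P / y
k = 159 / 1.95
k = 81.54 kN/mm

81.54


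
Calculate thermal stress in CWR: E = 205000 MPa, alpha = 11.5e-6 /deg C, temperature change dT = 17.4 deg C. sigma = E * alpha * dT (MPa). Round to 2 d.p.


sigma = E * alpha * dT
sigma = 205000 * 11.5e-6 * 17.4
sigma = 2.3575 * 17.4
sigma = 41.02 MPa

41.02


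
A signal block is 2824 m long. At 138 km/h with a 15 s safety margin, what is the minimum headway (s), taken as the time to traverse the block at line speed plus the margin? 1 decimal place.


V = 138 / 3.6 = 38.3333 m/s
Block traversal time = 2824 / 38.3333 = 73.6696 s
Headway = 73.6696 + 15
Headway = 88.7 s

88.7


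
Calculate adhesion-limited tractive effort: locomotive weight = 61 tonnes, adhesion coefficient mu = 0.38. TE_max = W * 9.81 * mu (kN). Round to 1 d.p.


TE_max = W * g * mu
TE_max = 61 * 9.81 * 0.38
TE_max = 598.41 * 0.38
TE_max = 227.4 kN

227.4


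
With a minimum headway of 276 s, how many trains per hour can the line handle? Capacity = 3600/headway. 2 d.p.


Capacity = 3600 / headway
Capacity = 3600 / 276
Capacity = 13.04 trains/hour

13.04


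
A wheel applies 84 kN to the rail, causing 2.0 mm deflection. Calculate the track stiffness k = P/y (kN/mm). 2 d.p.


Track stiffness k = P / y
k = 84 / 2.0
k = 42.00 kN/mm

42.00


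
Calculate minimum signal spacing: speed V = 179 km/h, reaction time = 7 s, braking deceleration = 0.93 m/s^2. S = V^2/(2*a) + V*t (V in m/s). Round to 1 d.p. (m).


V = 179 / 3.6 = 49.7222 m/s
Braking distance = 49.7222^2 / (2*0.93) = 1329.1932 m
Sighting distance = 49.7222 * 7 = 348.0556 m
S = 1329.1932 + 348.0556 = 1677.2 m

1677.2


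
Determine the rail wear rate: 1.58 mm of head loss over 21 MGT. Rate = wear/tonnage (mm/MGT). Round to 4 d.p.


Wear rate = total wear / cumulative tonnage
Rate = 1.58 / 21
Rate = 0.0752 mm/MGT

0.0752


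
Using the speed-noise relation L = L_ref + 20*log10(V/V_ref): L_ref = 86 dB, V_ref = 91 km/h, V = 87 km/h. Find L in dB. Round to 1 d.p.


V/V_ref = 87 / 91 = 0.956044
log10(0.956044) = -0.019522
20 * -0.019522 = -0.3904
L = 86 + -0.3904 = 85.6 dB

85.6


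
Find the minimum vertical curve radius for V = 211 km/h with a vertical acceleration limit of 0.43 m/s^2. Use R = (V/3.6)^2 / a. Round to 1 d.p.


Convert speed: V = 211 / 3.6 = 58.6111 m/s
V^2 = 3435.2623 m^2/s^2
R_v = 3435.2623 / 0.43
R_v = 7989.0 m

7989.0


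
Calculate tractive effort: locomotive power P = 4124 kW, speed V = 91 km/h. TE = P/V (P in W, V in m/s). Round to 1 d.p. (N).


Convert: P = 4124 kW = 4124000 W
V = 91 / 3.6 = 25.2778 m/s
TE = 4124000 / 25.2778
TE = 163147.3 N

163147.3


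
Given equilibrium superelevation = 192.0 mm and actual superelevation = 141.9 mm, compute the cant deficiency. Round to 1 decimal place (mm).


Cant deficiency = equilibrium cant - actual cant
CD = 192.0 - 141.9
CD = 50.1 mm

50.1


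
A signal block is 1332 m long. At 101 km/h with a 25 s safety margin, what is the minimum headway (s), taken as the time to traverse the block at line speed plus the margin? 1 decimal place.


V = 101 / 3.6 = 28.0556 m/s
Block traversal time = 1332 / 28.0556 = 47.4772 s
Headway = 47.4772 + 25
Headway = 72.5 s

72.5


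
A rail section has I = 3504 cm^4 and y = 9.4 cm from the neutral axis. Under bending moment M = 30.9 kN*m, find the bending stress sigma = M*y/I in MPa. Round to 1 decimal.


Convert units:
M = 30.9 kN*m = 30900000 N*mm
y = 9.4 cm = 94 mm
I = 3504 cm^4 = 35040000 mm^4
sigma = 30900000 * 94 / 35040000
sigma = 82.9 MPa

82.9


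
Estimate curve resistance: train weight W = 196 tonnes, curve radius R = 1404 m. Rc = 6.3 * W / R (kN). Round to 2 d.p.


Rc = 6.3 * W / R
Rc = 6.3 * 196 / 1404
Rc = 1234.8 / 1404
Rc = 0.88 kN

0.88


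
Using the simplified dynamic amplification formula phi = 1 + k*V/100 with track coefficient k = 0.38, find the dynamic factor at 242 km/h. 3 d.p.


phi = 1 + k * V / 100
phi = 1 + 0.38 * 242 / 100
phi = 1 + 0.9196
phi = 1.920

1.920


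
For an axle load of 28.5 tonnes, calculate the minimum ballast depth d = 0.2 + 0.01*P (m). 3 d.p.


d = 0.2 + 0.01 * 28.5
d = 0.2 + 0.285
d = 0.485 m

0.485


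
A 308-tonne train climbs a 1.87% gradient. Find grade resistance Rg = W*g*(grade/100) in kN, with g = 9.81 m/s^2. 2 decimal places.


Rg = W * 9.81 * grade / 100
Rg = 308 * 9.81 * 1.87 / 100
Rg = 3021.48 * 0.0187
Rg = 56.50 kN

56.50


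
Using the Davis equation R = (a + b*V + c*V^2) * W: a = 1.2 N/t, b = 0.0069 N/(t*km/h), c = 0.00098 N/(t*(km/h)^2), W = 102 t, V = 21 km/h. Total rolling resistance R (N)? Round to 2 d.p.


b*V = 0.0069 * 21 = 0.1449
c*V^2 = 0.00098 * 441 = 0.43218
R_per_t = 1.2 + 0.1449 + 0.43218 = 1.77708 N/t
R_total = 1.77708 * 102 = 181.26 N

181.26


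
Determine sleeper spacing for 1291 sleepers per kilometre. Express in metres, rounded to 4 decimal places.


Spacing = 1000 m / number of sleepers
Spacing = 1000 / 1291
Spacing = 0.7746 m

0.7746


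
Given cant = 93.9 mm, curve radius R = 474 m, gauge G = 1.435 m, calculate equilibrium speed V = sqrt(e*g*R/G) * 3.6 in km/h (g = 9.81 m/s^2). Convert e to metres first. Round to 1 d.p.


Convert cant: e = 93.9 mm = 0.0939 m
V_ms = sqrt(0.0939 * 9.81 * 474 / 1.435)
V_ms = sqrt(304.271335) = 17.4434 m/s
V = 17.4434 * 3.6 = 62.8 km/h

62.8


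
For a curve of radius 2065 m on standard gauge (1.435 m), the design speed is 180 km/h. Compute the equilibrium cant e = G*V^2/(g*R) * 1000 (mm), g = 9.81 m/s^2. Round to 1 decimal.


Convert speed: V = 180 / 3.6 = 50.0 m/s
Apply formula: e = 1.435 * 50.0^2 / (9.81 * 2065)
e = 1.435 * 2500.0 / 20257.65
e = 0.177094 m = 177.1 mm

177.1


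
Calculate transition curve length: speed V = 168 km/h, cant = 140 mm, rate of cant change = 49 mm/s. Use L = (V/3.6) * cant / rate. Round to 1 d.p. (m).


Convert speed: V = 168 / 3.6 = 46.6667 m/s
L = 46.6667 * 140 / 49
L = 6533.3333 / 49
L = 133.3 m

133.3


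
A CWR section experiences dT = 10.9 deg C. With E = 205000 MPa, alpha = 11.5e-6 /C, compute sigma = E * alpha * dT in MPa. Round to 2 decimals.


sigma = E * alpha * dT
sigma = 205000 * 11.5e-6 * 10.9
sigma = 2.3575 * 10.9
sigma = 25.70 MPa

25.70


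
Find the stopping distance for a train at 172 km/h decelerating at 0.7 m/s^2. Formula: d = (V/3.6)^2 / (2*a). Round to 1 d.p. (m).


Convert speed: V = 172 / 3.6 = 47.7778 m/s
V^2 = 2282.716
d = 2282.716 / (2 * 0.7)
d = 2282.716 / 1.4
d = 1630.5 m

1630.5


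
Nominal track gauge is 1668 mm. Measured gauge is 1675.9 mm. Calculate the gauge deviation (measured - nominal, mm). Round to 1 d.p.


Deviation = measured - nominal
Deviation = 1675.9 - 1668
Deviation = 7.9 mm

7.9


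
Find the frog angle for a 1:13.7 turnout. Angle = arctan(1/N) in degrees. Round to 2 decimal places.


1/N = 1/13.7 = 0.072993
angle = arctan(0.072993) = 0.072863 rad
angle = 0.072863 * 180/pi = 4.17 degrees

4.17


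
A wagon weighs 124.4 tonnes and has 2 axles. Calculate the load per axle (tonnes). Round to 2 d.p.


Load per axle = total weight / number of axles
Load = 124.4 / 2
Load = 62.20 tonnes

62.20


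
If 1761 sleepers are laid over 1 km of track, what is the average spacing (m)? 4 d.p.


Spacing = 1000 m / number of sleepers
Spacing = 1000 / 1761
Spacing = 0.5679 m

0.5679


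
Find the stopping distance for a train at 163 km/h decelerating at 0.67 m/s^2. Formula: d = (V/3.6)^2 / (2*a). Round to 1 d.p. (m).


Convert speed: V = 163 / 3.6 = 45.2778 m/s
V^2 = 2050.0772
d = 2050.0772 / (2 * 0.67)
d = 2050.0772 / 1.34
d = 1529.9 m

1529.9


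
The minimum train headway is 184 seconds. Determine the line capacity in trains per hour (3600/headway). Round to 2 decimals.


Capacity = 3600 / headway
Capacity = 3600 / 184
Capacity = 19.57 trains/hour

19.57


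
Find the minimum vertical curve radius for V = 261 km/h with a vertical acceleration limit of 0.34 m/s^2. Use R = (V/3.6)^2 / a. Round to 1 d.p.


Convert speed: V = 261 / 3.6 = 72.5 m/s
V^2 = 5256.25 m^2/s^2
R_v = 5256.25 / 0.34
R_v = 15459.6 m

15459.6


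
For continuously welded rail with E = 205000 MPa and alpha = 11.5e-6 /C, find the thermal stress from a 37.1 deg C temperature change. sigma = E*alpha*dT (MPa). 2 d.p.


sigma = E * alpha * dT
sigma = 205000 * 11.5e-6 * 37.1
sigma = 2.3575 * 37.1
sigma = 87.46 MPa

87.46


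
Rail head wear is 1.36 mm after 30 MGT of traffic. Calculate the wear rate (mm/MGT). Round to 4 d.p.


Wear rate = total wear / cumulative tonnage
Rate = 1.36 / 30
Rate = 0.0453 mm/MGT

0.0453


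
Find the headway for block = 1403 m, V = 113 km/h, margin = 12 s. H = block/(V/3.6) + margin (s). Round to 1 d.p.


V = 113 / 3.6 = 31.3889 m/s
Block traversal time = 1403 / 31.3889 = 44.6973 s
Headway = 44.6973 + 12
Headway = 56.7 s

56.7


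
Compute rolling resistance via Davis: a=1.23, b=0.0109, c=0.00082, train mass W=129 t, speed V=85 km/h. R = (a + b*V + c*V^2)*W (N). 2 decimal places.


b*V = 0.0109 * 85 = 0.9265
c*V^2 = 0.00082 * 7225 = 5.9245
R_per_t = 1.23 + 0.9265 + 5.9245 = 8.081 N/t
R_total = 8.081 * 129 = 1042.45 N

1042.45


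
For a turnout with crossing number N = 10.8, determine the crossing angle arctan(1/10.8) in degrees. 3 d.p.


1/N = 1/10.8 = 0.092593
angle = arctan(0.092593) = 0.092329 rad
angle = 0.092329 * 180/pi = 5.290 degrees

5.290


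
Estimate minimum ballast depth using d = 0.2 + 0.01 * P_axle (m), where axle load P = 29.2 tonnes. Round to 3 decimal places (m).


d = 0.2 + 0.01 * 29.2
d = 0.2 + 0.292
d = 0.492 m

0.492


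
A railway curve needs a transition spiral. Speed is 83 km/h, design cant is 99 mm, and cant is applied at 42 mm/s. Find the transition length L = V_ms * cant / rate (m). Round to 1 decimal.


Convert speed: V = 83 / 3.6 = 23.0556 m/s
L = 23.0556 * 99 / 42
L = 2282.5 / 42
L = 54.3 m

54.3


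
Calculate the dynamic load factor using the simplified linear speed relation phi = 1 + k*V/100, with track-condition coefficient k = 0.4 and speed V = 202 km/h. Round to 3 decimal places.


phi = 1 + k * V / 100
phi = 1 + 0.4 * 202 / 100
phi = 1 + 0.808
phi = 1.808

1.808


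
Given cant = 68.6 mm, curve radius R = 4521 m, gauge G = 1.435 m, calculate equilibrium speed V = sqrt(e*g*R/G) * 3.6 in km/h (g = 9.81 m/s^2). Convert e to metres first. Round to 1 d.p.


Convert cant: e = 68.6 mm = 0.0686 m
V_ms = sqrt(0.0686 * 9.81 * 4521 / 1.435)
V_ms = sqrt(2120.194624) = 46.0456 m/s
V = 46.0456 * 3.6 = 165.8 km/h

165.8


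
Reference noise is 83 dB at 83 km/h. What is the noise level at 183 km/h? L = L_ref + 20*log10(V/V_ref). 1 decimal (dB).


V/V_ref = 183 / 83 = 2.204819
log10(2.204819) = 0.343373
20 * 0.343373 = 6.8675
L = 83 + 6.8675 = 89.9 dB

89.9


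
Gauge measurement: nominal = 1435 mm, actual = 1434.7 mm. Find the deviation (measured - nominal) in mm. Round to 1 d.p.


Deviation = measured - nominal
Deviation = 1434.7 - 1435
Deviation = -0.3 mm

-0.3


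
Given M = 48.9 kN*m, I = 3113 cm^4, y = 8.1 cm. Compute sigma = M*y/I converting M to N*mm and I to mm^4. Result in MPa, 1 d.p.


Convert units:
M = 48.9 kN*m = 48900000 N*mm
y = 8.1 cm = 81 mm
I = 3113 cm^4 = 31130000 mm^4
sigma = 48900000 * 81 / 31130000
sigma = 127.2 MPa

127.2


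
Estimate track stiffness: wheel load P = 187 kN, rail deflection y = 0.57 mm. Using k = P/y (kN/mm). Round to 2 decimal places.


Track stiffness k = P / y
k = 187 / 0.57
k = 328.07 kN/mm

328.07


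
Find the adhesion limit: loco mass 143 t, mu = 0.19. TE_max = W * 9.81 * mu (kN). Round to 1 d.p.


TE_max = W * g * mu
TE_max = 143 * 9.81 * 0.19
TE_max = 1402.83 * 0.19
TE_max = 266.5 kN

266.5


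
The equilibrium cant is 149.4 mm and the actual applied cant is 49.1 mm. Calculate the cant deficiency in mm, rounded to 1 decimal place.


Cant deficiency = equilibrium cant - actual cant
CD = 149.4 - 49.1
CD = 100.3 mm

100.3


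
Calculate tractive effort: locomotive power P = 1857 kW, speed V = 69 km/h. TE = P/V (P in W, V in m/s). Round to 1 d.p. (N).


Convert: P = 1857 kW = 1857000 W
V = 69 / 3.6 = 19.1667 m/s
TE = 1857000 / 19.1667
TE = 96887.0 N

96887.0


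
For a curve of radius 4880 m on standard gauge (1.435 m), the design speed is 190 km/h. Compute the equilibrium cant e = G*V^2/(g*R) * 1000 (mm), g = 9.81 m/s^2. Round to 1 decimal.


Convert speed: V = 190 / 3.6 = 52.7778 m/s
Apply formula: e = 1.435 * 52.7778^2 / (9.81 * 4880)
e = 1.435 * 2785.4938 / 47872.8
e = 0.083496 m = 83.5 mm

83.5


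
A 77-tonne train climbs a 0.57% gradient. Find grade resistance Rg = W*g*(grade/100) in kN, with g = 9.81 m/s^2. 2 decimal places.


Rg = W * 9.81 * grade / 100
Rg = 77 * 9.81 * 0.57 / 100
Rg = 755.37 * 0.0057
Rg = 4.31 kN

4.31


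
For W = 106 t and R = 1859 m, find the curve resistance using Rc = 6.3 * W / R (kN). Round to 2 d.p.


Rc = 6.3 * W / R
Rc = 6.3 * 106 / 1859
Rc = 667.8 / 1859
Rc = 0.36 kN

0.36


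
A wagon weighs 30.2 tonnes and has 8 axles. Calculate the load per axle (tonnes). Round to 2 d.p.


Load per axle = total weight / number of axles
Load = 30.2 / 8
Load = 3.78 tonnes

3.78


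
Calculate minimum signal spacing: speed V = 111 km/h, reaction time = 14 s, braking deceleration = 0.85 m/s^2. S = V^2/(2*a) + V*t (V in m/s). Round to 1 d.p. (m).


V = 111 / 3.6 = 30.8333 m/s
Braking distance = 30.8333^2 / (2*0.85) = 559.232 m
Sighting distance = 30.8333 * 14 = 431.6667 m
S = 559.232 + 431.6667 = 990.9 m

990.9


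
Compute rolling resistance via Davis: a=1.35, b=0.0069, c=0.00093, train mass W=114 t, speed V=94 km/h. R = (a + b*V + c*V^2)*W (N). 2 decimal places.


b*V = 0.0069 * 94 = 0.6486
c*V^2 = 0.00093 * 8836 = 8.21748
R_per_t = 1.35 + 0.6486 + 8.21748 = 10.21608 N/t
R_total = 10.21608 * 114 = 1164.63 N

1164.63


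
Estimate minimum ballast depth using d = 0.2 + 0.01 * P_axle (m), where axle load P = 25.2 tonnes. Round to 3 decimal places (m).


d = 0.2 + 0.01 * 25.2
d = 0.2 + 0.252
d = 0.452 m

0.452


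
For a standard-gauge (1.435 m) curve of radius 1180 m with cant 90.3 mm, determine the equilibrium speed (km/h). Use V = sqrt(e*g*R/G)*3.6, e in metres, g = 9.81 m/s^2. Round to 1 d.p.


Convert cant: e = 90.3 mm = 0.0903 m
V_ms = sqrt(0.0903 * 9.81 * 1180 / 1.435)
V_ms = sqrt(728.42839) = 26.9894 m/s
V = 26.9894 * 3.6 = 97.2 km/h

97.2


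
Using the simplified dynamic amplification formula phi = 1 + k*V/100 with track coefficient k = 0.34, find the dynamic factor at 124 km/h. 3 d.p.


phi = 1 + k * V / 100
phi = 1 + 0.34 * 124 / 100
phi = 1 + 0.4216
phi = 1.422

1.422


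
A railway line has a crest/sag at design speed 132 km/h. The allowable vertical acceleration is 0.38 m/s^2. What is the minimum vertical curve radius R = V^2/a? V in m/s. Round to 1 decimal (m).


Convert speed: V = 132 / 3.6 = 36.6667 m/s
V^2 = 1344.4444 m^2/s^2
R_v = 1344.4444 / 0.38
R_v = 3538.0 m

3538.0


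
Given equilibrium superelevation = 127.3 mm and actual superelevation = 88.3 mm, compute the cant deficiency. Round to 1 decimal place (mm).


Cant deficiency = equilibrium cant - actual cant
CD = 127.3 - 88.3
CD = 39.0 mm

39.0


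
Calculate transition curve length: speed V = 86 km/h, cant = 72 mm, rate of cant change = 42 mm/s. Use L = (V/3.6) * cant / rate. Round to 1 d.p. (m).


Convert speed: V = 86 / 3.6 = 23.8889 m/s
L = 23.8889 * 72 / 42
L = 1720.0 / 42
L = 41.0 m

41.0


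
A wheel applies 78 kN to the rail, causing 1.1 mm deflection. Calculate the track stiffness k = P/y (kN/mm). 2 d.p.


Track stiffness k = P / y
k = 78 / 1.1
k = 70.91 kN/mm

70.91


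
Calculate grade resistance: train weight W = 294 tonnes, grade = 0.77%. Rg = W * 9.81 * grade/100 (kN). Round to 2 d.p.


Rg = W * 9.81 * grade / 100
Rg = 294 * 9.81 * 0.77 / 100
Rg = 2884.14 * 0.0077
Rg = 22.21 kN

22.21


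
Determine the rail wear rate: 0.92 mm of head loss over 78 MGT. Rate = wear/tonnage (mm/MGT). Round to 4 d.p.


Wear rate = total wear / cumulative tonnage
Rate = 0.92 / 78
Rate = 0.0118 mm/MGT

0.0118


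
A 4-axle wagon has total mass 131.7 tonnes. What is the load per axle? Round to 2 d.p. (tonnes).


Load per axle = total weight / number of axles
Load = 131.7 / 4
Load = 32.93 tonnes

32.93


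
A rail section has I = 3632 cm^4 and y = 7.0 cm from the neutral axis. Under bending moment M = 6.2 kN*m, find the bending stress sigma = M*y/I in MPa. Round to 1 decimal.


Convert units:
M = 6.2 kN*m = 6200000 N*mm
y = 7.0 cm = 70 mm
I = 3632 cm^4 = 36320000 mm^4
sigma = 6200000 * 70 / 36320000
sigma = 11.9 MPa

11.9


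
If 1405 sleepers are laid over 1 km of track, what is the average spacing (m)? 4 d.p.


Spacing = 1000 m / number of sleepers
Spacing = 1000 / 1405
Spacing = 0.7117 m

0.7117


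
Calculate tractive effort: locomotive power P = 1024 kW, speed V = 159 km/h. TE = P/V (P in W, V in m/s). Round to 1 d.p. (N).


Convert: P = 1024 kW = 1024000 W
V = 159 / 3.6 = 44.1667 m/s
TE = 1024000 / 44.1667
TE = 23184.9 N

23184.9


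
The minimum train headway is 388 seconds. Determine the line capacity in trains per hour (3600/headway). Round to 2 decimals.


Capacity = 3600 / headway
Capacity = 3600 / 388
Capacity = 9.28 trains/hour

9.28


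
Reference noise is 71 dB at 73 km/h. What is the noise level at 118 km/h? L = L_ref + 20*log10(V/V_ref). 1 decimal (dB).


V/V_ref = 118 / 73 = 1.616438
log10(1.616438) = 0.208559
20 * 0.208559 = 4.1712
L = 71 + 4.1712 = 75.2 dB

75.2


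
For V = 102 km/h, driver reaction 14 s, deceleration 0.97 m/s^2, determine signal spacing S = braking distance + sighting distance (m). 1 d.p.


V = 102 / 3.6 = 28.3333 m/s
Braking distance = 28.3333^2 / (2*0.97) = 413.803 m
Sighting distance = 28.3333 * 14 = 396.6667 m
S = 413.803 + 396.6667 = 810.5 m

810.5


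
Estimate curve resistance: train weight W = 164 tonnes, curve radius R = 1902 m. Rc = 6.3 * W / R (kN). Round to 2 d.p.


Rc = 6.3 * W / R
Rc = 6.3 * 164 / 1902
Rc = 1033.2 / 1902
Rc = 0.54 kN

0.54


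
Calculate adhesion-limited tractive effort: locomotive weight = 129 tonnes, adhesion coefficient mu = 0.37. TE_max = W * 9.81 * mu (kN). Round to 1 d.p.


TE_max = W * g * mu
TE_max = 129 * 9.81 * 0.37
TE_max = 1265.49 * 0.37
TE_max = 468.2 kN

468.2


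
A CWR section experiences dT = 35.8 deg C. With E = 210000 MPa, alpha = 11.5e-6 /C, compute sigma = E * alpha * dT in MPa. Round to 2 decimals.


sigma = E * alpha * dT
sigma = 210000 * 11.5e-6 * 35.8
sigma = 2.415 * 35.8
sigma = 86.46 MPa

86.46


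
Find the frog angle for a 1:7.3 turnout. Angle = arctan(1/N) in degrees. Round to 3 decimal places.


1/N = 1/7.3 = 0.136986
angle = arctan(0.136986) = 0.136139 rad
angle = 0.136139 * 180/pi = 7.800 degrees

7.800


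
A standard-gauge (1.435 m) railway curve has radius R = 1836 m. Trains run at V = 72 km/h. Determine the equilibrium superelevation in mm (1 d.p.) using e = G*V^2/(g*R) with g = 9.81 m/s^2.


Convert speed: V = 72 / 3.6 = 20.0 m/s
Apply formula: e = 1.435 * 20.0^2 / (9.81 * 1836)
e = 1.435 * 400.0 / 18011.16
e = 0.031869 m = 31.9 mm

31.9


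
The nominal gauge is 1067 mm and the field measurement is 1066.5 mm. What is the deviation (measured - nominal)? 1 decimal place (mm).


Deviation = measured - nominal
Deviation = 1066.5 - 1067
Deviation = -0.5 mm

-0.5


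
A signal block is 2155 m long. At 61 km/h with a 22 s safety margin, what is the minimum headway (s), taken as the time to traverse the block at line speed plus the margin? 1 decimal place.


V = 61 / 3.6 = 16.9444 m/s
Block traversal time = 2155 / 16.9444 = 127.1803 s
Headway = 127.1803 + 22
Headway = 149.2 s

149.2


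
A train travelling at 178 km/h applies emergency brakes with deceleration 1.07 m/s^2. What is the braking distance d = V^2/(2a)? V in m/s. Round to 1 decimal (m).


Convert speed: V = 178 / 3.6 = 49.4444 m/s
V^2 = 2444.7531
d = 2444.7531 / (2 * 1.07)
d = 2444.7531 / 2.14
d = 1142.4 m

1142.4


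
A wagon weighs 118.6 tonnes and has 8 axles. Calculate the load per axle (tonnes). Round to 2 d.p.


Load per axle = total weight / number of axles
Load = 118.6 / 8
Load = 14.83 tonnes

14.83


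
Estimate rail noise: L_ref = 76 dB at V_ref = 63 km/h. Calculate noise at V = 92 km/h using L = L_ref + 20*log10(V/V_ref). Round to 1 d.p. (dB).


V/V_ref = 92 / 63 = 1.460317
log10(1.460317) = 0.164447
20 * 0.164447 = 3.2889
L = 76 + 3.2889 = 79.3 dB

79.3


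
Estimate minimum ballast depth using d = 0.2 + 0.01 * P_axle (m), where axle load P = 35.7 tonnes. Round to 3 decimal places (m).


d = 0.2 + 0.01 * 35.7
d = 0.2 + 0.357
d = 0.557 m

0.557


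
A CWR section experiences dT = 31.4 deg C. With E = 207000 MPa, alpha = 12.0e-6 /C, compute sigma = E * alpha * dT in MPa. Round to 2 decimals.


sigma = E * alpha * dT
sigma = 207000 * 12.0e-6 * 31.4
sigma = 2.484 * 31.4
sigma = 78.00 MPa

78.00


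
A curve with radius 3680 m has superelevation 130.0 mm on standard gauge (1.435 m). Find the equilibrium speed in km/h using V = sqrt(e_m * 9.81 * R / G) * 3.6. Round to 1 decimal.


Convert cant: e = 130.0 mm = 0.1300 m
V_ms = sqrt(0.1300 * 9.81 * 3680 / 1.435)
V_ms = sqrt(3270.455749) = 57.1879 m/s
V = 57.1879 * 3.6 = 205.9 km/h

205.9


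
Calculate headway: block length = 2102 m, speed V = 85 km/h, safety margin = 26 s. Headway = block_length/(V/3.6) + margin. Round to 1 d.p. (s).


V = 85 / 3.6 = 23.6111 m/s
Block traversal time = 2102 / 23.6111 = 89.0259 s
Headway = 89.0259 + 26
Headway = 115.0 s

115.0


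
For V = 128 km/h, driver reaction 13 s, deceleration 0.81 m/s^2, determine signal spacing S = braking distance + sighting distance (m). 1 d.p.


V = 128 / 3.6 = 35.5556 m/s
Braking distance = 35.5556^2 / (2*0.81) = 780.3688 m
Sighting distance = 35.5556 * 13 = 462.2222 m
S = 780.3688 + 462.2222 = 1242.6 m

1242.6


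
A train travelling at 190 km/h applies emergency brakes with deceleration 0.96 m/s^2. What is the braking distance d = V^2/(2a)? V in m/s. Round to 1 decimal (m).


Convert speed: V = 190 / 3.6 = 52.7778 m/s
V^2 = 2785.4938
d = 2785.4938 / (2 * 0.96)
d = 2785.4938 / 1.92
d = 1450.8 m

1450.8


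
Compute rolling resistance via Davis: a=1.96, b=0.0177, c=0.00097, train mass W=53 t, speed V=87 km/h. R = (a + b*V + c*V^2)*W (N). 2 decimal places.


b*V = 0.0177 * 87 = 1.5399
c*V^2 = 0.00097 * 7569 = 7.34193
R_per_t = 1.96 + 1.5399 + 7.34193 = 10.84183 N/t
R_total = 10.84183 * 53 = 574.62 N

574.62


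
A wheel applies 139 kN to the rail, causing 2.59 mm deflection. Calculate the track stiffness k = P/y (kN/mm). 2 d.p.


Track stiffness k = P / y
k = 139 / 2.59
k = 53.67 kN/mm

53.67


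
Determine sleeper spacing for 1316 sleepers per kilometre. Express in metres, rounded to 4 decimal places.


Spacing = 1000 m / number of sleepers
Spacing = 1000 / 1316
Spacing = 0.7599 m

0.7599


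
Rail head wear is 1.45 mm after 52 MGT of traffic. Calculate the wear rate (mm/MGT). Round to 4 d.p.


Wear rate = total wear / cumulative tonnage
Rate = 1.45 / 52
Rate = 0.0279 mm/MGT

0.0279


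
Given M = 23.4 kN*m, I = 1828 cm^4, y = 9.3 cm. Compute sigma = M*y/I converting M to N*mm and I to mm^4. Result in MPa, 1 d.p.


Convert units:
M = 23.4 kN*m = 23400000 N*mm
y = 9.3 cm = 93 mm
I = 1828 cm^4 = 18280000 mm^4
sigma = 23400000 * 93 / 18280000
sigma = 119.0 MPa

119.0


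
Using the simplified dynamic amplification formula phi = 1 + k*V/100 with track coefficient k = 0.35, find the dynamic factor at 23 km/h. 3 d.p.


phi = 1 + k * V / 100
phi = 1 + 0.35 * 23 / 100
phi = 1 + 0.0805
phi = 1.081

1.081


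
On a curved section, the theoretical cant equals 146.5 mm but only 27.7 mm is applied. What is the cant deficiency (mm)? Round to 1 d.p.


Cant deficiency = equilibrium cant - actual cant
CD = 146.5 - 27.7
CD = 118.8 mm

118.8


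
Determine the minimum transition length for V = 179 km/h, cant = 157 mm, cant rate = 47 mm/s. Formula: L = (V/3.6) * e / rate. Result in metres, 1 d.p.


Convert speed: V = 179 / 3.6 = 49.7222 m/s
L = 49.7222 * 157 / 47
L = 7806.3889 / 47
L = 166.1 m

166.1


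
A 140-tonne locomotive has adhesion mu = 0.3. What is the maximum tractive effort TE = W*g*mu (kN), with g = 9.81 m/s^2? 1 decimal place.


TE_max = W * g * mu
TE_max = 140 * 9.81 * 0.3
TE_max = 1373.4 * 0.3
TE_max = 412.0 kN

412.0


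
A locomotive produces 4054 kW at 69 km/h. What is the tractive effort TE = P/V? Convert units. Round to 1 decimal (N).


Convert: P = 4054 kW = 4054000 W
V = 69 / 3.6 = 19.1667 m/s
TE = 4054000 / 19.1667
TE = 211513.0 N

211513.0


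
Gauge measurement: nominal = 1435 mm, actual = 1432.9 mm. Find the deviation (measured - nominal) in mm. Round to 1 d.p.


Deviation = measured - nominal
Deviation = 1432.9 - 1435
Deviation = -2.1 mm

-2.1


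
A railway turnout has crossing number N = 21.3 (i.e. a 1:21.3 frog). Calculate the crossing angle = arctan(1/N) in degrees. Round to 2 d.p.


1/N = 1/21.3 = 0.046948
angle = arctan(0.046948) = 0.046914 rad
angle = 0.046914 * 180/pi = 2.69 degrees

2.69


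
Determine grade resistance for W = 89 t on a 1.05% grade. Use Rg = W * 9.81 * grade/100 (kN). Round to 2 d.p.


Rg = W * 9.81 * grade / 100
Rg = 89 * 9.81 * 1.05 / 100
Rg = 873.09 * 0.0105
Rg = 9.17 kN

9.17


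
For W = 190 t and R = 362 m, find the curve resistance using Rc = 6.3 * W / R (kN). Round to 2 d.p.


Rc = 6.3 * W / R
Rc = 6.3 * 190 / 362
Rc = 1197.0 / 362
Rc = 3.31 kN

3.31


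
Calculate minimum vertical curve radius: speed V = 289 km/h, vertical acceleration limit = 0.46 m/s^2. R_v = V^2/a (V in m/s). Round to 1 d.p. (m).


Convert speed: V = 289 / 3.6 = 80.2778 m/s
V^2 = 6444.5216 m^2/s^2
R_v = 6444.5216 / 0.46
R_v = 14009.8 m

14009.8


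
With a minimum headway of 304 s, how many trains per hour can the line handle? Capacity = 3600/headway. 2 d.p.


Capacity = 3600 / headway
Capacity = 3600 / 304
Capacity = 11.84 trains/hour

11.84


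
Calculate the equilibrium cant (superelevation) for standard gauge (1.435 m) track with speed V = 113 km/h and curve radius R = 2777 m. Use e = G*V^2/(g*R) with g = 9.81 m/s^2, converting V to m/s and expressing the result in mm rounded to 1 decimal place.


Convert speed: V = 113 / 3.6 = 31.3889 m/s
Apply formula: e = 1.435 * 31.3889^2 / (9.81 * 2777)
e = 1.435 * 985.2623 / 27242.37
e = 0.051899 m = 51.9 mm

51.9


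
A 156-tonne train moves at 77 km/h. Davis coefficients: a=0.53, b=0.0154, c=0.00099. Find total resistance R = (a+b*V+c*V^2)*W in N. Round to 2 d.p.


b*V = 0.0154 * 77 = 1.1858
c*V^2 = 0.00099 * 5929 = 5.86971
R_per_t = 0.53 + 1.1858 + 5.86971 = 7.58551 N/t
R_total = 7.58551 * 156 = 1183.34 N

1183.34


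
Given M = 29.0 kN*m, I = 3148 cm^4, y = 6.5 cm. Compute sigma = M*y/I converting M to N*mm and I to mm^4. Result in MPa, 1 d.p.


Convert units:
M = 29.0 kN*m = 29000000 N*mm
y = 6.5 cm = 65 mm
I = 3148 cm^4 = 31480000 mm^4
sigma = 29000000 * 65 / 31480000
sigma = 59.9 MPa

59.9


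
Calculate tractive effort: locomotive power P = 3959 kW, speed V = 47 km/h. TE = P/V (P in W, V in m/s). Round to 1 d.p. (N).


Convert: P = 3959 kW = 3959000 W
V = 47 / 3.6 = 13.0556 m/s
TE = 3959000 / 13.0556
TE = 303242.6 N

303242.6


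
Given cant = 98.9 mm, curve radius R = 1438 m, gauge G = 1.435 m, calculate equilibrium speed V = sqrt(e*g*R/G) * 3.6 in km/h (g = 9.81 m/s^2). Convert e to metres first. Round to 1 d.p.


Convert cant: e = 98.9 mm = 0.0989 m
V_ms = sqrt(0.0989 * 9.81 * 1438 / 1.435)
V_ms = sqrt(972.237311) = 31.1807 m/s
V = 31.1807 * 3.6 = 112.3 km/h

112.3


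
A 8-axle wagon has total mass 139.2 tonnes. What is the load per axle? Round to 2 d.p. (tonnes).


Load per axle = total weight / number of axles
Load = 139.2 / 8
Load = 17.40 tonnes

17.40


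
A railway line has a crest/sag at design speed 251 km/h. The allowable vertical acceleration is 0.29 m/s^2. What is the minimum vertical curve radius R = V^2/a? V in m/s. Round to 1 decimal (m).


Convert speed: V = 251 / 3.6 = 69.7222 m/s
V^2 = 4861.1883 m^2/s^2
R_v = 4861.1883 / 0.29
R_v = 16762.7 m

16762.7


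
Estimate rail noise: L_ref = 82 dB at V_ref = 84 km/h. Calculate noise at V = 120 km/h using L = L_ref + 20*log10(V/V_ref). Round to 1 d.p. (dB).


V/V_ref = 120 / 84 = 1.428571
log10(1.428571) = 0.154902
20 * 0.154902 = 3.098
L = 82 + 3.098 = 85.1 dB

85.1


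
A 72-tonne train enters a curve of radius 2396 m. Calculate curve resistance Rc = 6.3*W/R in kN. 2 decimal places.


Rc = 6.3 * W / R
Rc = 6.3 * 72 / 2396
Rc = 453.6 / 2396
Rc = 0.19 kN

0.19


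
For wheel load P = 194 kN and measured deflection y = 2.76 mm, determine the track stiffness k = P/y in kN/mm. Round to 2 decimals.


Track stiffness k = P / y
k = 194 / 2.76
k = 70.29 kN/mm

70.29


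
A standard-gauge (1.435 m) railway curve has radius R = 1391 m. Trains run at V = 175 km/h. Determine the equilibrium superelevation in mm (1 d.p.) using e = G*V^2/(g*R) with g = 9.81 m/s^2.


Convert speed: V = 175 / 3.6 = 48.6111 m/s
Apply formula: e = 1.435 * 48.6111^2 / (9.81 * 1391)
e = 1.435 * 2363.0401 / 13645.71
e = 0.2485 m = 248.5 mm

248.5


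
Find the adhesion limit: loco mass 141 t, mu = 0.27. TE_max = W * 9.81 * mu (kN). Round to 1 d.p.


TE_max = W * g * mu
TE_max = 141 * 9.81 * 0.27
TE_max = 1383.21 * 0.27
TE_max = 373.5 kN

373.5


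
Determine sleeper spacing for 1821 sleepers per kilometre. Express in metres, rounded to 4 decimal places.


Spacing = 1000 m / number of sleepers
Spacing = 1000 / 1821
Spacing = 0.5491 m

0.5491


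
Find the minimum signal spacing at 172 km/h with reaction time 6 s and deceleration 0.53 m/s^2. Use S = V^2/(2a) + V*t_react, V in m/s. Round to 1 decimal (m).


V = 172 / 3.6 = 47.7778 m/s
Braking distance = 47.7778^2 / (2*0.53) = 2153.5057 m
Sighting distance = 47.7778 * 6 = 286.6667 m
S = 2153.5057 + 286.6667 = 2440.2 m

2440.2


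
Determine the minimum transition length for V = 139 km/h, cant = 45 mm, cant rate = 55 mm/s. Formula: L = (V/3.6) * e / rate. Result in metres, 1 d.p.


Convert speed: V = 139 / 3.6 = 38.6111 m/s
L = 38.6111 * 45 / 55
L = 1737.5 / 55
L = 31.6 m

31.6


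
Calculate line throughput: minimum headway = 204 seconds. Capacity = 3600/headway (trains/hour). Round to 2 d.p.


Capacity = 3600 / headway
Capacity = 3600 / 204
Capacity = 17.65 trains/hour

17.65


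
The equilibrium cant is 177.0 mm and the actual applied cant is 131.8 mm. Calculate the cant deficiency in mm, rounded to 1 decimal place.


Cant deficiency = equilibrium cant - actual cant
CD = 177.0 - 131.8
CD = 45.2 mm

45.2


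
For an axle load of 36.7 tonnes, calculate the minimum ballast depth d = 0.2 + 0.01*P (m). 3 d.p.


d = 0.2 + 0.01 * 36.7
d = 0.2 + 0.367
d = 0.567 m

0.567


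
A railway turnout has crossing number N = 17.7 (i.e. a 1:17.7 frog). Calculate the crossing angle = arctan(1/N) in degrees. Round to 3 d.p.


1/N = 1/17.7 = 0.056497
angle = arctan(0.056497) = 0.056437 rad
angle = 0.056437 * 180/pi = 3.234 degrees

3.234


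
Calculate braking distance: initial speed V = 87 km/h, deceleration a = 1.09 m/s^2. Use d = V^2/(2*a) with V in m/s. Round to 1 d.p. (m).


Convert speed: V = 87 / 3.6 = 24.1667 m/s
V^2 = 584.0278
d = 584.0278 / (2 * 1.09)
d = 584.0278 / 2.18
d = 267.9 m

267.9
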